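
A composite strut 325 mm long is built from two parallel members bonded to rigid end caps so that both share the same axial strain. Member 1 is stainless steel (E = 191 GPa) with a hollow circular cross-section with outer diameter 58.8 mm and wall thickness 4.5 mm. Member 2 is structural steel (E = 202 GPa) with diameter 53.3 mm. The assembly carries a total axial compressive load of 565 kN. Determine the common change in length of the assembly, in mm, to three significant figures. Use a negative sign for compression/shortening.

A_1 = 767.6 mm².
A_2 = 2231 mm².
Equal strain + equilibrium ⇒ each member carries load in proportion to AE: A₁E₁ = 146600000 N, A₂E₂ = 450700000 N, ΣAE = 597300000 N.
δ = PL/ΣAE = -565000·325/597300000 = -0.3074 mm.

-0.307 mm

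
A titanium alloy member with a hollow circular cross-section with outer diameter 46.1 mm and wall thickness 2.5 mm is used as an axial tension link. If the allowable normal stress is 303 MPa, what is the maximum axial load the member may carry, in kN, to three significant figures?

104 kN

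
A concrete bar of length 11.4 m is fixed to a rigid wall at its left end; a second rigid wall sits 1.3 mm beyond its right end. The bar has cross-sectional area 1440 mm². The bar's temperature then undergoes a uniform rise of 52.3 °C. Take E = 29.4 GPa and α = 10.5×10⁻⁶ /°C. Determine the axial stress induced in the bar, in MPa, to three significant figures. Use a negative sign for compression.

Free thermal expansion αLΔT = 10.5e-6 · 11400 · 52.3 = 6.26 mm.
The walls engage after the gap closes; constrained expansion = 6.26 − 1.3 = 4.96 mm.
The walls impose strain ε = −(4.96)/11400 = -4.3511e-04; σ = Eε = 29400 · -4.3511e-04 = -12.79 MPa.

-12.8 MPa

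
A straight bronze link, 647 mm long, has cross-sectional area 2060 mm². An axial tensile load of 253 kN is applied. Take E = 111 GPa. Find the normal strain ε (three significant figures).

0.00111

σ = N/A = 122.8 MPa; ε = σ/E = 122.8/111000 = 1.106e-03.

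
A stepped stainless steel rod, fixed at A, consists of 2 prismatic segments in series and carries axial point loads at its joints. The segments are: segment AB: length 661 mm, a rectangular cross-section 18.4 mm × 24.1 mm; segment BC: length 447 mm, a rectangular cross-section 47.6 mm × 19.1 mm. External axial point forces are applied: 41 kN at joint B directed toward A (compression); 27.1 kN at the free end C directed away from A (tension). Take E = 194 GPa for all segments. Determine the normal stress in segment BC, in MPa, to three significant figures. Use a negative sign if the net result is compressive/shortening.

29.8 MPa

Internal axial forces (sectioning from the free end, tension +): N_BC = 27.1 kN, N_AB = -13.9 kN.
A_BC = 909.2 mm².
σ_BC = N_BC/A_BC = 27100/909.2 = 29.81 MPa.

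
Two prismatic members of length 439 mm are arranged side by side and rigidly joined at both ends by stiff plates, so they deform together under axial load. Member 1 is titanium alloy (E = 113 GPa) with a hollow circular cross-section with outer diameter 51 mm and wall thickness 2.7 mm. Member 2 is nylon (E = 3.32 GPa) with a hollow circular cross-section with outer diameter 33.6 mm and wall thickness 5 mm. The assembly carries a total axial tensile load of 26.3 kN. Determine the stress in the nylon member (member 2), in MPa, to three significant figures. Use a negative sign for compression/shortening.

1.83 MPa

A_1 = 409.7 mm².
A_2 = 449.2 mm².
Equal strain + equilibrium ⇒ each member carries load in proportion to AE: A₁E₁ = 46300000 N, A₂E₂ = 1492000 N, ΣAE = 47790000 N.
σ₂ = P·E₂/ΣAE = 26300·3320/47790000 = 1.827 MPa.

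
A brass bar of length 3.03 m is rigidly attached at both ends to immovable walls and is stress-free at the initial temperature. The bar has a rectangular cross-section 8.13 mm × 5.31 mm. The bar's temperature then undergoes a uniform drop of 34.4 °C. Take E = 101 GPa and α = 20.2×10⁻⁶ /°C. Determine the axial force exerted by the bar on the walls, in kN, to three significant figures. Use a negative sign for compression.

3.03 kN

Free thermal expansion αLΔT = 20.2e-6 · 3030 · -34.4 = -2.105 mm.
The walls impose strain ε = −(-2.105)/3030 = 6.9488e-04; σ = Eε = 101000 · 6.9488e-04 = 70.18 MPa.
Wall reaction R = σ·A = 70.18·43.17 = 3030 N = 3.03 kN.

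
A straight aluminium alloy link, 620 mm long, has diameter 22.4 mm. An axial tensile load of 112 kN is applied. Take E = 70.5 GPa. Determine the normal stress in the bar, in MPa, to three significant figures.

284 MPa

A = 394.1 mm².
σ = N/A = 112000/394.1 = 284.2 MPa.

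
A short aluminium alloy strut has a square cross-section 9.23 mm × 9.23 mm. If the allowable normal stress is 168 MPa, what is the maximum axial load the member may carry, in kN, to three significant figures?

A = 85.19 mm².
P_max = σ_allow · A = 168 · 85.19 = 14310 N = 14.31 kN.

14.3 kN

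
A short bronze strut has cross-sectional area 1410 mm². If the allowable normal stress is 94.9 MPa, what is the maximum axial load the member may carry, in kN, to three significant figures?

134 kN

P_max = σ_allow · A = 94.9 · 1410 = 133800 N = 133.8 kN.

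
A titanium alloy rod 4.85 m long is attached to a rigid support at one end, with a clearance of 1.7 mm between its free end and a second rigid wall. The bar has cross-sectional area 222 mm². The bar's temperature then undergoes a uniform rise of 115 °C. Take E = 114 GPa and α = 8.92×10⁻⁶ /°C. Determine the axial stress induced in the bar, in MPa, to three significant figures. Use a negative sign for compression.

-77.0 MPa

Free thermal expansion αLΔT = 8.92e-6 · 4850 · 115 = 4.975 mm.
The walls engage after the gap closes; constrained expansion = 4.975 − 1.7 = 3.275 mm.
The walls impose strain ε = −(3.275)/4850 = -6.7528e-04; σ = Eε = 114000 · -6.7528e-04 = -76.98 MPa.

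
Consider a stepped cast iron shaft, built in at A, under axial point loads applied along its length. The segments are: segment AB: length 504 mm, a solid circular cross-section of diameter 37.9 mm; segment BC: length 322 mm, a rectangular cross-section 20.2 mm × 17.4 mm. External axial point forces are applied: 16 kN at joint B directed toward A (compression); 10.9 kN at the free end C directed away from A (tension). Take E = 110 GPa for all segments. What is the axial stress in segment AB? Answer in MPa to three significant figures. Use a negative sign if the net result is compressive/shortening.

-4.52 MPa

Internal axial forces (sectioning from the free end, tension +): N_BC = 10.9 kN, N_AB = -5.1 kN.
A_AB = 1128 mm².
σ_AB = N_AB/A_AB = -5100/1128 = -4.521 MPa.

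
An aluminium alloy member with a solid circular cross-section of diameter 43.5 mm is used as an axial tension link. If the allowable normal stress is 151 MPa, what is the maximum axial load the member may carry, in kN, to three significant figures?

A = 1486 mm².
P_max = σ_allow · A = 151 · 1486 = 224400 N = 224.4 kN.

224 kN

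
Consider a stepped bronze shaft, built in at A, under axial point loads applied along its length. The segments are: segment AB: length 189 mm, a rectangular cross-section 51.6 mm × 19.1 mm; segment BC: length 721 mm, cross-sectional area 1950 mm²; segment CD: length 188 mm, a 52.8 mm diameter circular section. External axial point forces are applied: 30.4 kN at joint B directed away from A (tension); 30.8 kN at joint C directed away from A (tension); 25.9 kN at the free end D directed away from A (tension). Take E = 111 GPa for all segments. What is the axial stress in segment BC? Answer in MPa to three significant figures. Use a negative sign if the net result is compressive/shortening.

29.1 MPa

Internal axial forces (sectioning from the free end, tension +): N_CD = 25.9 kN, N_BC = 56.7 kN, N_AB = 87.1 kN.
σ_BC = N_BC/A_BC = 56700/1950 = 29.08 MPa.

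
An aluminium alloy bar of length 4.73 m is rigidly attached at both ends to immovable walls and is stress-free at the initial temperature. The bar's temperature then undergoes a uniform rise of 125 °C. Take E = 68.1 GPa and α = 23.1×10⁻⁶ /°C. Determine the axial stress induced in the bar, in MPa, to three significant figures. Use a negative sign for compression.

-197 MPa

Free thermal expansion αLΔT = 23.1e-6 · 4730 · 125 = 13.66 mm.
The walls impose strain ε = −(13.66)/4730 = -2.8875e-03; σ = Eε = 68100 · -2.8875e-03 = -196.6 MPa.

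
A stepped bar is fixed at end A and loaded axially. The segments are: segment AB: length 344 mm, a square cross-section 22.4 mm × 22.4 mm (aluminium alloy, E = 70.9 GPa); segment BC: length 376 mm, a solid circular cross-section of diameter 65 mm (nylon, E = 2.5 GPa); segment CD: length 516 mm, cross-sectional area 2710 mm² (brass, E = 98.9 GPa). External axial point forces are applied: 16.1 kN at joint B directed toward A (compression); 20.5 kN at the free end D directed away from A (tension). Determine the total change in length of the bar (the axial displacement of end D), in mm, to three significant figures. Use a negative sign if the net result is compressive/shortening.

1.01 mm

Internal axial forces (sectioning from the free end, tension +): N_CD = 20.5 kN, N_BC = 20.5 kN, N_AB = 4.4 kN.
A_AB = 501.8 mm².
A_BC = 3318 mm².
δ_AB = 4400·344/(501.8·70900) = 0.04255 mm
δ_BC = 20500·376/(3318·2500) = 0.9291 mm
δ_CD = 20500·516/(2710·98900) = 0.03947 mm
δ = Σδ_i = 1.011 mm.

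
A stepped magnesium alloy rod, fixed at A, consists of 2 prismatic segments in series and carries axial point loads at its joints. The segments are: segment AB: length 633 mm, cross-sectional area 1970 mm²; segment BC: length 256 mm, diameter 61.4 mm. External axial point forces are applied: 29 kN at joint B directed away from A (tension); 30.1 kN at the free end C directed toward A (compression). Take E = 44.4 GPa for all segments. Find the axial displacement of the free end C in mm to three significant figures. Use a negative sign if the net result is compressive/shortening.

Internal axial forces (sectioning from the free end, tension +): N_BC = -30.1 kN, N_AB = -1.1 kN.
A_BC = 2961 mm².
δ_AB = -1100·633/(1970·44400) = -0.007961 mm
δ_BC = -30100·256/(2961·44400) = -0.05861 mm
δ = Σδ_i = -0.06657 mm.

-0.0666 mm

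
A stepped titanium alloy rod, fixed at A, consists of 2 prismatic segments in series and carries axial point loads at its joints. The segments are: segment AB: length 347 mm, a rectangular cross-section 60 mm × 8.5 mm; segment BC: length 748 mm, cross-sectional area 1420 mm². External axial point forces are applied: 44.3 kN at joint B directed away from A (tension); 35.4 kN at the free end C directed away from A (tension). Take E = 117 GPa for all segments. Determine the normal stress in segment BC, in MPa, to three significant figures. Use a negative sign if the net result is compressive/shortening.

24.9 MPa

Internal axial forces (sectioning from the free end, tension +): N_BC = 35.4 kN, N_AB = 79.7 kN.
σ_BC = N_BC/A_BC = 35400/1420 = 24.93 MPa.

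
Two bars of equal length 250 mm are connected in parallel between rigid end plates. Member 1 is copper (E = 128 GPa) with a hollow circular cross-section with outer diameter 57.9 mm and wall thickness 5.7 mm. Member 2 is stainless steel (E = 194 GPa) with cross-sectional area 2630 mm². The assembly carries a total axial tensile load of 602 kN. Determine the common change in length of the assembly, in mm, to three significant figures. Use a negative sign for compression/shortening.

0.239 mm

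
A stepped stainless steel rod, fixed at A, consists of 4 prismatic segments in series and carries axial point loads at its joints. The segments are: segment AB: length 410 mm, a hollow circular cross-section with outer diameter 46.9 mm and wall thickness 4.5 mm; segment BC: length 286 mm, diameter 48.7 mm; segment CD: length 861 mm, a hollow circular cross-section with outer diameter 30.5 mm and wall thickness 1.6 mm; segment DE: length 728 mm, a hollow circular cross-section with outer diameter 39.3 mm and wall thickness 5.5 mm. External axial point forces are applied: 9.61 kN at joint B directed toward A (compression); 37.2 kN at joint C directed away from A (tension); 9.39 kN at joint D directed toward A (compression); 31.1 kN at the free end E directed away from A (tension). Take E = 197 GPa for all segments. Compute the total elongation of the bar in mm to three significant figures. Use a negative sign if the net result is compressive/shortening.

Internal axial forces (sectioning from the free end, tension +): N_DE = 31.1 kN, N_CD = 21.71 kN, N_BC = 58.91 kN, N_AB = 49.3 kN.
A_AB = 599.4 mm².
A_BC = 1863 mm².
A_CD = 145.3 mm².
A_DE = 584 mm².
δ_AB = 49300·410/(599.4·197000) = 0.1712 mm
δ_BC = 58910·286/(1863·197000) = 0.04591 mm
δ_CD = 21710·861/(145.3·197000) = 0.6532 mm
δ_DE = 31100·728/(584·197000) = 0.1968 mm
δ = Σδ_i = 1.067 mm.

1.07 mm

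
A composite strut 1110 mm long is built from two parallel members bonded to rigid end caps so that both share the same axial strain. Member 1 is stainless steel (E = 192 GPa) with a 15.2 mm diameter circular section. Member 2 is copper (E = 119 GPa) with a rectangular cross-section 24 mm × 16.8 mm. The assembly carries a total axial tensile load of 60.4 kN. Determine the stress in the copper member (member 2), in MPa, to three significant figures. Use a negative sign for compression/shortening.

86.8 MPa

A_1 = 181.5 mm².
A_2 = 403.2 mm².
Equal strain + equilibrium ⇒ each member carries load in proportion to AE: A₁E₁ = 34840000 N, A₂E₂ = 47980000 N, ΣAE = 82820000 N.
σ₂ = P·E₂/ΣAE = 60400·119000/82820000 = 86.78 MPa.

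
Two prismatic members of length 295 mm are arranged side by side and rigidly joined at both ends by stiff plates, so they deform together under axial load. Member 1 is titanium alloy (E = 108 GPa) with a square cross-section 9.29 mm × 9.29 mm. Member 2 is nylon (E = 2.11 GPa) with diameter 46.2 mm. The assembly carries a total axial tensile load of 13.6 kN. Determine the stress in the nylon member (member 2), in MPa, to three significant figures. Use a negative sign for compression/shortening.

A_1 = 86.3 mm².
A_2 = 1676 mm².
Equal strain + equilibrium ⇒ each member carries load in proportion to AE: A₁E₁ = 9321000 N, A₂E₂ = 3537000 N, ΣAE = 12860000 N.
σ₂ = P·E₂/ΣAE = 13600·2110/12860000 = 2.232 MPa.

2.23 MPa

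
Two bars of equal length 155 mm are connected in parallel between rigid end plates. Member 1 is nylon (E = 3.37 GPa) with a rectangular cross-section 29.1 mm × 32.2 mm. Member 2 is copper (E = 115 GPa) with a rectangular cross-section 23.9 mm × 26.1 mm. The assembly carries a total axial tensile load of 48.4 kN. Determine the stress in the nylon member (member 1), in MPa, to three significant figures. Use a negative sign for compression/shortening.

A_1 = 937 mm².
A_2 = 623.8 mm².
Equal strain + equilibrium ⇒ each member carries load in proportion to AE: A₁E₁ = 3158000 N, A₂E₂ = 71740000 N, ΣAE = 74890000 N.
σ₁ = P·E₁/ΣAE = 48400·3370/74890000 = 2.178 MPa.

2.18 MPa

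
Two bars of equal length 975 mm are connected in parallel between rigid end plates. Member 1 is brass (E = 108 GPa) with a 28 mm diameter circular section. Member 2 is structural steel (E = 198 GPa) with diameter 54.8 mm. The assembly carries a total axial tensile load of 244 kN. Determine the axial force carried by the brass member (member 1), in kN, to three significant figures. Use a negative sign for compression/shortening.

30.4 kN

A_1 = 615.8 mm².
A_2 = 2359 mm².
Equal strain + equilibrium ⇒ each member carries load in proportion to AE: A₁E₁ = 66500000 N, A₂E₂ = 467000000 N, ΣAE = 533500000 N.
F₁ = P·A₁E₁/ΣAE = 244000·66500000/533500000 = 30410 N.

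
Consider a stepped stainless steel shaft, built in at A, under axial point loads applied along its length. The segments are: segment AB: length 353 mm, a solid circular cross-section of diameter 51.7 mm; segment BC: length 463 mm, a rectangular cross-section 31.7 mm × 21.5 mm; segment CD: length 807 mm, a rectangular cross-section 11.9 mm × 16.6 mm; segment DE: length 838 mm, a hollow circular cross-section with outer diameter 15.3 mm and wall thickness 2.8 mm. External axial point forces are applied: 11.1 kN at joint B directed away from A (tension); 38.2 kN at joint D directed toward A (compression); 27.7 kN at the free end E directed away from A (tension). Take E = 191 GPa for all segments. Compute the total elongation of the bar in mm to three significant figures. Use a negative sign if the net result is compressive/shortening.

Internal axial forces (sectioning from the free end, tension +): N_DE = 27.7 kN, N_CD = -10.5 kN, N_BC = -10.5 kN, N_AB = 0.6 kN.
A_AB = 2099 mm².
A_BC = 681.5 mm².
A_CD = 197.5 mm².
A_DE = 110 mm².
δ_AB = 600·353/(2099·191000) = 0.0005282 mm
δ_BC = -10500·463/(681.5·191000) = -0.03735 mm
δ_CD = -10500·807/(197.5·191000) = -0.2246 mm
δ_DE = 27700·838/(110·191000) = 1.105 mm
δ = Σδ_i = 0.8439 mm.

0.844 mm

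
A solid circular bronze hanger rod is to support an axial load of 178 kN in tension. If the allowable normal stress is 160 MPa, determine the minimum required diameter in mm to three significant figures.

37.6 mm

Required area A ≥ P/σ_allow = 178000/160 = 1112 mm².
For a solid circular section, d ≥ √(4A/π) = 37.64 mm.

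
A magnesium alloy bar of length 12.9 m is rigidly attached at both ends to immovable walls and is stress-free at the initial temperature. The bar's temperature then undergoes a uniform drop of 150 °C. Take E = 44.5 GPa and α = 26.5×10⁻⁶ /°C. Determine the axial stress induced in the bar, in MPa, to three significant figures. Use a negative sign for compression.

Free thermal expansion αLΔT = 26.5e-6 · 12900 · -150 = -51.28 mm.
The walls impose strain ε = −(-51.28)/12900 = 3.9750e-03; σ = Eε = 44500 · 3.9750e-03 = 176.9 MPa.

177 MPa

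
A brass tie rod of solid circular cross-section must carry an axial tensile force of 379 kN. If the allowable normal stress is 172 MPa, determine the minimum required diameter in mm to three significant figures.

Required area A ≥ P/σ_allow = 379000/172 = 2203 mm².
For a solid circular section, d ≥ √(4A/π) = 52.97 mm.

53.0 mm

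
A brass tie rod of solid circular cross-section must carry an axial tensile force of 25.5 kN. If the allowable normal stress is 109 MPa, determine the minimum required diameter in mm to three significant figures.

Required area A ≥ P/σ_allow = 25500/109 = 233.9 mm².
For a solid circular section, d ≥ √(4A/π) = 17.26 mm.

17.3 mm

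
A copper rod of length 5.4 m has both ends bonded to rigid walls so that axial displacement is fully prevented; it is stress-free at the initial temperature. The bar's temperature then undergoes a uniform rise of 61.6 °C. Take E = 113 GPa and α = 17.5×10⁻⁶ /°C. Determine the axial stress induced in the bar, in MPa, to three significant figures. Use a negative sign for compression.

-122 MPa

Free thermal expansion αLΔT = 17.5e-6 · 5400 · 61.6 = 5.821 mm.
The walls impose strain ε = −(5.821)/5400 = -1.0780e-03; σ = Eε = 113000 · -1.0780e-03 = -121.8 MPa.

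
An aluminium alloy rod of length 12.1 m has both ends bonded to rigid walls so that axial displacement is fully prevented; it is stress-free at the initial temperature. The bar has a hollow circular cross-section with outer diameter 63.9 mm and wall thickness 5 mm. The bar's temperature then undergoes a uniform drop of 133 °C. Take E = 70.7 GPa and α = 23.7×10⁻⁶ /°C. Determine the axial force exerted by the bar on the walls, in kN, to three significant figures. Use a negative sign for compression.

206 kN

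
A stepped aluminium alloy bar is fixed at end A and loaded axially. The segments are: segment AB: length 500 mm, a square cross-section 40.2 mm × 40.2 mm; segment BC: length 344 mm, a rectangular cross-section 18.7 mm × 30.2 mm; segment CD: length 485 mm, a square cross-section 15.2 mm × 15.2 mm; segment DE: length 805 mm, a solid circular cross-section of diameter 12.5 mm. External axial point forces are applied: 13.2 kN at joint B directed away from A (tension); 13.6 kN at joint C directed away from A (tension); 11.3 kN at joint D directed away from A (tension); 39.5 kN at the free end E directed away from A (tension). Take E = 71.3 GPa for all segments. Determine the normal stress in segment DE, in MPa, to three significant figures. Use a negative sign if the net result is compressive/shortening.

Internal axial forces (sectioning from the free end, tension +): N_DE = 39.5 kN, N_CD = 50.8 kN, N_BC = 64.4 kN, N_AB = 77.6 kN.
A_DE = 122.7 mm².
σ_DE = N_DE/A_DE = 39500/122.7 = 321.9 MPa.

322 MPa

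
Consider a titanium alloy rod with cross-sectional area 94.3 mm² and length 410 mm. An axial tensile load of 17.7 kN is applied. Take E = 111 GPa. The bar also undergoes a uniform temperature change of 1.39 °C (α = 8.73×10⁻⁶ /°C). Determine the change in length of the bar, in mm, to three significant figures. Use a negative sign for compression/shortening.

δ_mech = NL/(AE) = 17700·410/(94.3·111000) = 0.6933 mm.
δ_thermal = αLΔT = 8.73e-6·410·1.39 = 0.004975 mm.
δ = δ_mech + δ_thermal = 0.6983 mm.

0.698 mm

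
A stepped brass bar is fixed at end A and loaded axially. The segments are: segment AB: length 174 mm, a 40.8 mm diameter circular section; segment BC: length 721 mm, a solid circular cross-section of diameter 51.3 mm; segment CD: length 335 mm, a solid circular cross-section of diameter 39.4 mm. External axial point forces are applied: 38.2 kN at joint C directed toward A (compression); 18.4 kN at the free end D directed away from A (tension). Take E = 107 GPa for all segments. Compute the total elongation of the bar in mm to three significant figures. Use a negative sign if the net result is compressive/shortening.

Internal axial forces (sectioning from the free end, tension +): N_CD = 18.4 kN, N_BC = -19.8 kN, N_AB = -19.8 kN.
A_AB = 1307 mm².
A_BC = 2067 mm².
A_CD = 1219 mm².
δ_AB = -19800·174/(1307·107000) = -0.02463 mm
δ_BC = -19800·721/(2067·107000) = -0.06455 mm
δ_CD = 18400·335/(1219·107000) = 0.04725 mm
δ = Σδ_i = -0.04193 mm.

-0.0419 mm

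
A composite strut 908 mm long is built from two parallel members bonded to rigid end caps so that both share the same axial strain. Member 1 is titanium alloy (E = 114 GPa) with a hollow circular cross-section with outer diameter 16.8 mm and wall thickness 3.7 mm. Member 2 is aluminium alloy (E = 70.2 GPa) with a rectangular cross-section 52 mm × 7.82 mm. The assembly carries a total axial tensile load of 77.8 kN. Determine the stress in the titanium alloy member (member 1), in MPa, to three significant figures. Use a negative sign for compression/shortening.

A_1 = 152.3 mm².
A_2 = 406.6 mm².
Equal strain + equilibrium ⇒ each member carries load in proportion to AE: A₁E₁ = 17360000 N, A₂E₂ = 28550000 N, ΣAE = 45910000 N.
σ₁ = P·E₁/ΣAE = 77800·114000/45910000 = 193.2 MPa.

193 MPa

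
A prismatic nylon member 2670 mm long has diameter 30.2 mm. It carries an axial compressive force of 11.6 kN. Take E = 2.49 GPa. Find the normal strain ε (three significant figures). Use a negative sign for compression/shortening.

-0.00650

A = 716.3 mm².
σ = N/A = -16.19 MPa; ε = σ/E = -16.19/2490 = -6.504e-03.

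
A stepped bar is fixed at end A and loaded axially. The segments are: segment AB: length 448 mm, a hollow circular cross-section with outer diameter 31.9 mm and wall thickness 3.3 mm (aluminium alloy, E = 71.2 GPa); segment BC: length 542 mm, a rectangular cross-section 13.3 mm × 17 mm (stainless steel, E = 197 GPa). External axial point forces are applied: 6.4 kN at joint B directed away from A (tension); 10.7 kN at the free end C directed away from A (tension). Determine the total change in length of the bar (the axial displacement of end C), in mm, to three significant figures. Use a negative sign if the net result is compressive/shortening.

0.493 mm

Internal axial forces (sectioning from the free end, tension +): N_BC = 10.7 kN, N_AB = 17.1 kN.
A_AB = 296.5 mm².
A_BC = 226.1 mm².
δ_AB = 17100·448/(296.5·71200) = 0.3629 mm
δ_BC = 10700·542/(226.1·197000) = 0.1302 mm
δ = Σδ_i = 0.4931 mm.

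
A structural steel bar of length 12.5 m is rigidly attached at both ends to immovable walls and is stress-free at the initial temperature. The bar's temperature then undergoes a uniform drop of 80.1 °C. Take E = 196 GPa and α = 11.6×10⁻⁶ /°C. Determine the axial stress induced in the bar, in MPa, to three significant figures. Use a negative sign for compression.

182 MPa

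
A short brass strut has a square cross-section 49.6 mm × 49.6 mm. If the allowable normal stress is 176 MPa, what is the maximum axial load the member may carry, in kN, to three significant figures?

433 kN

A = 2460 mm².
P_max = σ_allow · A = 176 · 2460 = 433000 N = 433 kN.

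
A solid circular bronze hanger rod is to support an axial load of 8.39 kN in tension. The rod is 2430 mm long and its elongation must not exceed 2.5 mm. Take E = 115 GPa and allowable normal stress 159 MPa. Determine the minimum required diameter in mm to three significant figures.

Required area A ≥ P/σ_allow = 8390/159 = 52.77 mm².
For a solid circular section, d ≥ √(4A/π) = 8.197 mm.
Elongation limit: A ≥ PL/(Eδ_allow) = 8390·2430/(115000·2.5) = 70.91 mm² ⇒ d ≥ 9.502 mm.
The elongation limit governs.

9.50 mm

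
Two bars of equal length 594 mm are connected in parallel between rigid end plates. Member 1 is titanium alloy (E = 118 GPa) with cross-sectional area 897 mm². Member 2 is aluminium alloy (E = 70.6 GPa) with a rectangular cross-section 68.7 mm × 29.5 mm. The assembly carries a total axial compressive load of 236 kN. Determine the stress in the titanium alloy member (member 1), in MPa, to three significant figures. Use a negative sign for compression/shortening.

A_2 = 2027 mm².
Equal strain + equilibrium ⇒ each member carries load in proportion to AE: A₁E₁ = 105800000 N, A₂E₂ = 143100000 N, ΣAE = 248900000 N.
σ₁ = P·E₁/ΣAE = -236000·118000/248900000 = -111.9 MPa.

-112 MPa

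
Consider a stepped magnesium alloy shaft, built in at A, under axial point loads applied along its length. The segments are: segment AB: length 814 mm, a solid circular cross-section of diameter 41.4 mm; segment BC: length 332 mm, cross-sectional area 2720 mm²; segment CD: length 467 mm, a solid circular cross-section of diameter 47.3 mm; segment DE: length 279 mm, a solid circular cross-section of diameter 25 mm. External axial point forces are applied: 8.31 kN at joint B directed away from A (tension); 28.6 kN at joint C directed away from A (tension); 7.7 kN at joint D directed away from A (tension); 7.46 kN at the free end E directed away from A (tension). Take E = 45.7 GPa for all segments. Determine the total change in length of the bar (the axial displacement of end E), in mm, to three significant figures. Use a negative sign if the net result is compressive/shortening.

0.987 mm

Internal axial forces (sectioning from the free end, tension +): N_DE = 7.46 kN, N_CD = 15.16 kN, N_BC = 43.76 kN, N_AB = 52.07 kN.
A_AB = 1346 mm².
A_CD = 1757 mm².
A_DE = 490.9 mm².
δ_AB = 52070·814/(1346·45700) = 0.689 mm
δ_BC = 43760·332/(2720·45700) = 0.1169 mm
δ_CD = 15160·467/(1757·45700) = 0.08816 mm
δ_DE = 7460·279/(490.9·45700) = 0.09278 mm
δ = Σδ_i = 0.9868 mm.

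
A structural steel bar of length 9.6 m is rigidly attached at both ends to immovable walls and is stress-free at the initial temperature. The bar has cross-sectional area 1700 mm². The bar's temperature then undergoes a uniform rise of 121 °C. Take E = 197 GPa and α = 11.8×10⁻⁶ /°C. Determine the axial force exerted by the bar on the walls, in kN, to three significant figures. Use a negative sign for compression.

Free thermal expansion αLΔT = 11.8e-6 · 9600 · 121 = 13.71 mm.
The walls impose strain ε = −(13.71)/9600 = -1.4278e-03; σ = Eε = 197000 · -1.4278e-03 = -281.3 MPa.
Wall reaction R = σ·A = -281.3·1700 = -478200 N = -478.2 kN.

-478 kN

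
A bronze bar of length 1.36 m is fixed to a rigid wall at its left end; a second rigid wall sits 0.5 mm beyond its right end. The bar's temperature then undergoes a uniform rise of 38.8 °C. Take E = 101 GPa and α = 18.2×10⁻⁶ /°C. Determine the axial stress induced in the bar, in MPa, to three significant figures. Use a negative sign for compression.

Free thermal expansion αLΔT = 18.2e-6 · 1360 · 38.8 = 0.9604 mm.
The walls engage after the gap closes; constrained expansion = 0.9604 − 0.5 = 0.4604 mm.
The walls impose strain ε = −(0.4604)/1360 = -3.3851e-04; σ = Eε = 101000 · -3.3851e-04 = -34.19 MPa.

-34.2 MPa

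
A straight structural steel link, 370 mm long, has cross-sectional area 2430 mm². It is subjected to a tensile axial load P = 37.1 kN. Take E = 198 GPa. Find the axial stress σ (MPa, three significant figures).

15.3 MPa

σ = N/A = 37100/2430 = 15.27 MPa.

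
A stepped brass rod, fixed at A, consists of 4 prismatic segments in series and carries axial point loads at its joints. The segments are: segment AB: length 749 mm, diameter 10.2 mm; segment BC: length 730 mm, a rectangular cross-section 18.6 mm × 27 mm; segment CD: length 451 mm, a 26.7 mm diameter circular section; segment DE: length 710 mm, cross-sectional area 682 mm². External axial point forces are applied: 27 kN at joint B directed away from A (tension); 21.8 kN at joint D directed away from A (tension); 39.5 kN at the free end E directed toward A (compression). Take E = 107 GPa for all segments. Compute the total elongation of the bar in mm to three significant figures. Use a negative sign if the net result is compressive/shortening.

0.0387 mm

Internal axial forces (sectioning from the free end, tension +): N_DE = -39.5 kN, N_CD = -17.7 kN, N_BC = -17.7 kN, N_AB = 9.3 kN.
A_AB = 81.71 mm².
A_BC = 502.2 mm².
A_CD = 559.9 mm².
δ_AB = 9300·749/(81.71·107000) = 0.7967 mm
δ_BC = -17700·730/(502.2·107000) = -0.2405 mm
δ_CD = -17700·451/(559.9·107000) = -0.1332 mm
δ_DE = -39500·710/(682·107000) = -0.3843 mm
δ = Σδ_i = 0.03868 mm.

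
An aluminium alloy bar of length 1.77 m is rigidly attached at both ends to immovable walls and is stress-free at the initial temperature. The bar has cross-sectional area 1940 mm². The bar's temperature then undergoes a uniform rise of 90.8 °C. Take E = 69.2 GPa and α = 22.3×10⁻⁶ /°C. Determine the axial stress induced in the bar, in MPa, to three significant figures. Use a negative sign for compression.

Free thermal expansion αLΔT = 22.3e-6 · 1770 · 90.8 = 3.584 mm.
The walls impose strain ε = −(3.584)/1770 = -2.0248e-03; σ = Eε = 69200 · -2.0248e-03 = -140.1 MPa.

-140 MPa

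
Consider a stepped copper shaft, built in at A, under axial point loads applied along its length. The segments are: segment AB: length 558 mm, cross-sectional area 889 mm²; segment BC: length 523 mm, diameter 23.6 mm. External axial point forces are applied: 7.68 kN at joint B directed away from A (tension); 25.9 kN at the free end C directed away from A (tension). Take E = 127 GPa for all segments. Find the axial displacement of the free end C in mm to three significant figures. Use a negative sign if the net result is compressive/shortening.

Internal axial forces (sectioning from the free end, tension +): N_BC = 25.9 kN, N_AB = 33.58 kN.
A_BC = 437.4 mm².
δ_AB = 33580·558/(889·127000) = 0.166 mm
δ_BC = 25900·523/(437.4·127000) = 0.2438 mm
δ = Σδ_i = 0.4098 mm.

0.410 mm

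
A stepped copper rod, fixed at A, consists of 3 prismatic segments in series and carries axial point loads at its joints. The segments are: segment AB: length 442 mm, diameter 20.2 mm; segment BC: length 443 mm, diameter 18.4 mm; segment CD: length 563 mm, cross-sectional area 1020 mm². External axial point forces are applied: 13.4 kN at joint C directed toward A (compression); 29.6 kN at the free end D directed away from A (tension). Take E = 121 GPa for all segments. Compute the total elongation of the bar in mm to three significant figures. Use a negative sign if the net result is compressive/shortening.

0.543 mm

Internal axial forces (sectioning from the free end, tension +): N_CD = 29.6 kN, N_BC = 16.2 kN, N_AB = 16.2 kN.
A_AB = 320.5 mm².
A_BC = 265.9 mm².
δ_AB = 16200·442/(320.5·121000) = 0.1847 mm
δ_BC = 16200·443/(265.9·121000) = 0.2231 mm
δ_CD = 29600·563/(1020·121000) = 0.135 mm
δ = Σδ_i = 0.5427 mm.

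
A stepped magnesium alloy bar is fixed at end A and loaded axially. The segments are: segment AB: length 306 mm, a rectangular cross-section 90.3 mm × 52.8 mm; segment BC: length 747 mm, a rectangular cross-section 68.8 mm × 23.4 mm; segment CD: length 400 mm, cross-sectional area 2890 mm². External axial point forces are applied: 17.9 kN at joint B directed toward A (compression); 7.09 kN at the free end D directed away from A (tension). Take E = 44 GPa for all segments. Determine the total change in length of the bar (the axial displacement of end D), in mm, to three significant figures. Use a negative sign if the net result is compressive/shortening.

0.0813 mm

Internal axial forces (sectioning from the free end, tension +): N_CD = 7.09 kN, N_BC = 7.09 kN, N_AB = -10.81 kN.
A_AB = 4768 mm².
A_BC = 1610 mm².
δ_AB = -10810·306/(4768·44000) = -0.01577 mm
δ_BC = 7090·747/(1610·44000) = 0.07477 mm
δ_CD = 7090·400/(2890·44000) = 0.0223 mm
δ = Σδ_i = 0.0813 mm.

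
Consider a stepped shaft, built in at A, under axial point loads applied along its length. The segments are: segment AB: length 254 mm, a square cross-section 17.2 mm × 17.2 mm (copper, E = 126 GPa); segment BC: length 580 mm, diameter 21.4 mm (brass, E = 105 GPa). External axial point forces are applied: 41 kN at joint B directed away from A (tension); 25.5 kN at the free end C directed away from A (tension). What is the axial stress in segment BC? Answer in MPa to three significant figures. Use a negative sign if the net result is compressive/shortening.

70.9 MPa

Internal axial forces (sectioning from the free end, tension +): N_BC = 25.5 kN, N_AB = 66.5 kN.
A_BC = 359.7 mm².
σ_BC = N_BC/A_BC = 25500/359.7 = 70.9 MPa.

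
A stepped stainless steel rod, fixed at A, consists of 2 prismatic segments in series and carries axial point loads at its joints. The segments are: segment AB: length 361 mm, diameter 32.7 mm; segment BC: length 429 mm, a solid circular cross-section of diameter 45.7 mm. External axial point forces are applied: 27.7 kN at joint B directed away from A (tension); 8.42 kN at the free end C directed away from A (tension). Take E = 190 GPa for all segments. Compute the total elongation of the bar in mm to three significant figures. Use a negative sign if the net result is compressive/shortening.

0.0933 mm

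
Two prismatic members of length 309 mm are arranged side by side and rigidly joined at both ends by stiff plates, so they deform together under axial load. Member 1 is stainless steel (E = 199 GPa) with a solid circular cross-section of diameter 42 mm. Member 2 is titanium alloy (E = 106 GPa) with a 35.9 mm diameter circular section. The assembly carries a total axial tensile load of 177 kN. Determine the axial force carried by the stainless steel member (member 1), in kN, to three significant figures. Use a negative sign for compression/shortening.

A_1 = 1385 mm².
A_2 = 1012 mm².
Equal strain + equilibrium ⇒ each member carries load in proportion to AE: A₁E₁ = 275700000 N, A₂E₂ = 107300000 N, ΣAE = 383000000 N.
F₁ = P·A₁E₁/ΣAE = 177000·275700000/383000000 = 127400 N.

127 kN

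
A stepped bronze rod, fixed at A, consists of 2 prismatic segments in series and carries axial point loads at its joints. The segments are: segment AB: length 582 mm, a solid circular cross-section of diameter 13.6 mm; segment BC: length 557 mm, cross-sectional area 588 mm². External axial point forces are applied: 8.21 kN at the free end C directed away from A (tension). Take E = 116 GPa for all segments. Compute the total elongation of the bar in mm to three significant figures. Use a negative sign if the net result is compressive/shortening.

Internal axial forces (sectioning from the free end, tension +): N_BC = 8.21 kN, N_AB = 8.21 kN.
A_AB = 145.3 mm².
δ_AB = 8210·582/(145.3·116000) = 0.2836 mm
δ_BC = 8210·557/(588·116000) = 0.06704 mm
δ = Σδ_i = 0.3506 mm.

0.351 mm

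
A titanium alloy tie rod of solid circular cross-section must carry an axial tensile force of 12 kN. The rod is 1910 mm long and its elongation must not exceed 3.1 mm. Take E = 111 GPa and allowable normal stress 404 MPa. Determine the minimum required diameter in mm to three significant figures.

9.21 mm

Required area A ≥ P/σ_allow = 12000/404 = 29.7 mm².
For a solid circular section, d ≥ √(4A/π) = 6.15 mm.
Elongation limit: A ≥ PL/(Eδ_allow) = 12000·1910/(111000·3.1) = 66.61 mm² ⇒ d ≥ 9.209 mm.
The elongation limit governs.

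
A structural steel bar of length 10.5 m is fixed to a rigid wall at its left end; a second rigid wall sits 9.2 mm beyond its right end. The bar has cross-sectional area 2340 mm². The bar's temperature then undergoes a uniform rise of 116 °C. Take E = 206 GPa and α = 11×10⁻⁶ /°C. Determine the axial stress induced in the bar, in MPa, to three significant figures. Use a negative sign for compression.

-82.4 MPa

Free thermal expansion αLΔT = 11e-6 · 10500 · 116 = 13.4 mm.
The walls engage after the gap closes; constrained expansion = 13.4 − 9.2 = 4.198 mm.
The walls impose strain ε = −(4.198)/10500 = -3.9981e-04; σ = Eε = 206000 · -3.9981e-04 = -82.36 MPa.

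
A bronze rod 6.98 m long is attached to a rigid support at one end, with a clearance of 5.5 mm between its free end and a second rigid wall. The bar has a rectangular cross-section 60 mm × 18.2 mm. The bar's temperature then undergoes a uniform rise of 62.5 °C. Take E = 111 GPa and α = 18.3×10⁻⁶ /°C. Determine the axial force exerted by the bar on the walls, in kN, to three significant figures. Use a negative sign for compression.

-43.1 kN

Free thermal expansion αLΔT = 18.3e-6 · 6980 · 62.5 = 7.983 mm.
The walls engage after the gap closes; constrained expansion = 7.983 − 5.5 = 2.483 mm.
The walls impose strain ε = −(2.483)/6980 = -3.5578e-04; σ = Eε = 111000 · -3.5578e-04 = -39.49 MPa.
Wall reaction R = σ·A = -39.49·1092 = -43130 N = -43.13 kN.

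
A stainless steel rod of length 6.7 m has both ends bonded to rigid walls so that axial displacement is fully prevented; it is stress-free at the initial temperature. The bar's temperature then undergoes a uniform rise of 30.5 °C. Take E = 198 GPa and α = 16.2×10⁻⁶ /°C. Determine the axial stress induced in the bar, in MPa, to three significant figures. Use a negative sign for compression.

Free thermal expansion αLΔT = 16.2e-6 · 6700 · 30.5 = 3.31 mm.
The walls impose strain ε = −(3.31)/6700 = -4.9410e-04; σ = Eε = 198000 · -4.9410e-04 = -97.83 MPa.

-97.8 MPa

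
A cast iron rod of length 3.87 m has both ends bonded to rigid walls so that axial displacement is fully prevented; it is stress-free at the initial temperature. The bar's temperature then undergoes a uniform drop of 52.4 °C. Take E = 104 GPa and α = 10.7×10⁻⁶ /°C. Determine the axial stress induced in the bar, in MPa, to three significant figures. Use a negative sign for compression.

58.3 MPa

Free thermal expansion αLΔT = 10.7e-6 · 3870 · -52.4 = -2.17 mm.
The walls impose strain ε = −(-2.17)/3870 = 5.6068e-04; σ = Eε = 104000 · 5.6068e-04 = 58.31 MPa.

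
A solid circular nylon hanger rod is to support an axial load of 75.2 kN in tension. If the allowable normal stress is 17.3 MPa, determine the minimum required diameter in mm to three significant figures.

Required area A ≥ P/σ_allow = 75200/17.3 = 4347 mm².
For a solid circular section, d ≥ √(4A/π) = 74.39 mm.

74.4 mm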